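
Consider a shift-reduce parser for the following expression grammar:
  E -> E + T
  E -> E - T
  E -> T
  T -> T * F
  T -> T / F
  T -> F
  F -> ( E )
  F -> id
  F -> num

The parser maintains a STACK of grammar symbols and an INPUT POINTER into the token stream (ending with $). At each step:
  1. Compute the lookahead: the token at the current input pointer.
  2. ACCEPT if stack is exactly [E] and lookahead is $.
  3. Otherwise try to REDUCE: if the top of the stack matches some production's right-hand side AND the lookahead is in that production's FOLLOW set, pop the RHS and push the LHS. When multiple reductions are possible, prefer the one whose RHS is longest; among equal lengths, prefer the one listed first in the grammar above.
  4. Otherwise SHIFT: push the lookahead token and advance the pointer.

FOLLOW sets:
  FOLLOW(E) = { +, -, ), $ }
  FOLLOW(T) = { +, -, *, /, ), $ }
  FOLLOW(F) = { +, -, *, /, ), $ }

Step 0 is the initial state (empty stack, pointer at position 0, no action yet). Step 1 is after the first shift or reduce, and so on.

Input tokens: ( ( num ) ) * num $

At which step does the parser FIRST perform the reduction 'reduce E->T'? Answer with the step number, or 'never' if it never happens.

Answer: 6

Derivation:
Step 1: shift (. Stack=[(] ptr=1 lookahead=( remaining=[( num ) ) * num $]
Step 2: shift (. Stack=[( (] ptr=2 lookahead=num remaining=[num ) ) * num $]
Step 3: shift num. Stack=[( ( num] ptr=3 lookahead=) remaining=[) ) * num $]
Step 4: reduce F->num. Stack=[( ( F] ptr=3 lookahead=) remaining=[) ) * num $]
Step 5: reduce T->F. Stack=[( ( T] ptr=3 lookahead=) remaining=[) ) * num $]
Step 6: reduce E->T. Stack=[( ( E] ptr=3 lookahead=) remaining=[) ) * num $]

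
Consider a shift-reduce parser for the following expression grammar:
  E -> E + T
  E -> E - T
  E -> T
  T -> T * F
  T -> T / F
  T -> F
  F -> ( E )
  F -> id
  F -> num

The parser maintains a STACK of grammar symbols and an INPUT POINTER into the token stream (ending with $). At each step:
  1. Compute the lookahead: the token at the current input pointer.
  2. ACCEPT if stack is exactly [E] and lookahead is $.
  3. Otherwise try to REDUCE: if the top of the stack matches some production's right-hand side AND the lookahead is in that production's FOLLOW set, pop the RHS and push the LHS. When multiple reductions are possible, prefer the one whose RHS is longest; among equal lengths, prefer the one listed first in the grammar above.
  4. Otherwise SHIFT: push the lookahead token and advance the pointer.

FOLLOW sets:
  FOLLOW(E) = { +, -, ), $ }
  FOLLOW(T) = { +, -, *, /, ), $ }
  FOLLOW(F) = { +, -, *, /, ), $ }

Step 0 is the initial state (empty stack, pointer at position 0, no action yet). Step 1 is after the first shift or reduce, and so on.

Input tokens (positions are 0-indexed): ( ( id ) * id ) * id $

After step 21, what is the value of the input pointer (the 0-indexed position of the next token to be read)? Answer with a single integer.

Step 1: shift (. Stack=[(] ptr=1 lookahead=( remaining=[( id ) * id ) * id $]
Step 2: shift (. Stack=[( (] ptr=2 lookahead=id remaining=[id ) * id ) * id $]
Step 3: shift id. Stack=[( ( id] ptr=3 lookahead=) remaining=[) * id ) * id $]
Step 4: reduce F->id. Stack=[( ( F] ptr=3 lookahead=) remaining=[) * id ) * id $]
Step 5: reduce T->F. Stack=[( ( T] ptr=3 lookahead=) remaining=[) * id ) * id $]
Step 6: reduce E->T. Stack=[( ( E] ptr=3 lookahead=) remaining=[) * id ) * id $]
Step 7: shift ). Stack=[( ( E )] ptr=4 lookahead=* remaining=[* id ) * id $]
Step 8: reduce F->( E ). Stack=[( F] ptr=4 lookahead=* remaining=[* id ) * id $]
Step 9: reduce T->F. Stack=[( T] ptr=4 lookahead=* remaining=[* id ) * id $]
Step 10: shift *. Stack=[( T *] ptr=5 lookahead=id remaining=[id ) * id $]
Step 11: shift id. Stack=[( T * id] ptr=6 lookahead=) remaining=[) * id $]
Step 12: reduce F->id. Stack=[( T * F] ptr=6 lookahead=) remaining=[) * id $]
Step 13: reduce T->T * F. Stack=[( T] ptr=6 lookahead=) remaining=[) * id $]
Step 14: reduce E->T. Stack=[( E] ptr=6 lookahead=) remaining=[) * id $]
Step 15: shift ). Stack=[( E )] ptr=7 lookahead=* remaining=[* id $]
Step 16: reduce F->( E ). Stack=[F] ptr=7 lookahead=* remaining=[* id $]
Step 17: reduce T->F. Stack=[T] ptr=7 lookahead=* remaining=[* id $]
Step 18: shift *. Stack=[T *] ptr=8 lookahead=id remaining=[id $]
Step 19: shift id. Stack=[T * id] ptr=9 lookahead=$ remaining=[$]
Step 20: reduce F->id. Stack=[T * F] ptr=9 lookahead=$ remaining=[$]
Step 21: reduce T->T * F. Stack=[T] ptr=9 lookahead=$ remaining=[$]

Answer: 9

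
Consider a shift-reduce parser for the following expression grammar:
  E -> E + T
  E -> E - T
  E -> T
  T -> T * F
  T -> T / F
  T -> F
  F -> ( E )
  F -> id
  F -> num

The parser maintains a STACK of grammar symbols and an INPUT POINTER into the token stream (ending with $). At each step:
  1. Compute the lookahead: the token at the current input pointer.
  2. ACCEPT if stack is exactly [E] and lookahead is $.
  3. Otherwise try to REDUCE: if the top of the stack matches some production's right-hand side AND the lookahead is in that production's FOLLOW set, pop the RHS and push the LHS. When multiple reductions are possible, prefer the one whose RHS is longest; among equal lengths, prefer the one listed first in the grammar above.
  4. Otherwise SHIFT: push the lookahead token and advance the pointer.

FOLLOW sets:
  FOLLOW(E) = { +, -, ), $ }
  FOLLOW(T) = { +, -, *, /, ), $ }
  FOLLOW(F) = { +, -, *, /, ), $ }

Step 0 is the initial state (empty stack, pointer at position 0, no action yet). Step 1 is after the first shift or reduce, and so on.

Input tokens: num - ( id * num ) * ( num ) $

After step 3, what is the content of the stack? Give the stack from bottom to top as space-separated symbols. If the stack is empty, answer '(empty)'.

Answer: T

Derivation:
Step 1: shift num. Stack=[num] ptr=1 lookahead=- remaining=[- ( id * num ) * ( num ) $]
Step 2: reduce F->num. Stack=[F] ptr=1 lookahead=- remaining=[- ( id * num ) * ( num ) $]
Step 3: reduce T->F. Stack=[T] ptr=1 lookahead=- remaining=[- ( id * num ) * ( num ) $]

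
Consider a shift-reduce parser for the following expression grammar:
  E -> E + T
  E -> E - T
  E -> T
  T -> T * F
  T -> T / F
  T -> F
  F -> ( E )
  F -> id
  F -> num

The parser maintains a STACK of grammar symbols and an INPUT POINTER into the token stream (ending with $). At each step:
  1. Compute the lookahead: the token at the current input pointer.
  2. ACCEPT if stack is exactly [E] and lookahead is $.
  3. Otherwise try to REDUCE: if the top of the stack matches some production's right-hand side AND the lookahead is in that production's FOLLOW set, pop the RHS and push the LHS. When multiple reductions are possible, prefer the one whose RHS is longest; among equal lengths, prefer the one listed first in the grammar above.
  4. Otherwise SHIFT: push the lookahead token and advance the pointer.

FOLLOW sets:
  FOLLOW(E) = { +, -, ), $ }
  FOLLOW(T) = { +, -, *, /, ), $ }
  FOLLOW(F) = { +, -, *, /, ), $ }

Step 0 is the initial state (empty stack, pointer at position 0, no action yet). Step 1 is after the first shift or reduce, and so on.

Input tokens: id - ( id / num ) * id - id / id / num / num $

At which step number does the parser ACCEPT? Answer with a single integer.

Step 1: shift id. Stack=[id] ptr=1 lookahead=- remaining=[- ( id / num ) * id - id / id / num / num $]
Step 2: reduce F->id. Stack=[F] ptr=1 lookahead=- remaining=[- ( id / num ) * id - id / id / num / num $]
Step 3: reduce T->F. Stack=[T] ptr=1 lookahead=- remaining=[- ( id / num ) * id - id / id / num / num $]
Step 4: reduce E->T. Stack=[E] ptr=1 lookahead=- remaining=[- ( id / num ) * id - id / id / num / num $]
Step 5: shift -. Stack=[E -] ptr=2 lookahead=( remaining=[( id / num ) * id - id / id / num / num $]
Step 6: shift (. Stack=[E - (] ptr=3 lookahead=id remaining=[id / num ) * id - id / id / num / num $]
Step 7: shift id. Stack=[E - ( id] ptr=4 lookahead=/ remaining=[/ num ) * id - id / id / num / num $]
Step 8: reduce F->id. Stack=[E - ( F] ptr=4 lookahead=/ remaining=[/ num ) * id - id / id / num / num $]
Step 9: reduce T->F. Stack=[E - ( T] ptr=4 lookahead=/ remaining=[/ num ) * id - id / id / num / num $]
Step 10: shift /. Stack=[E - ( T /] ptr=5 lookahead=num remaining=[num ) * id - id / id / num / num $]
Step 11: shift num. Stack=[E - ( T / num] ptr=6 lookahead=) remaining=[) * id - id / id / num / num $]
Step 12: reduce F->num. Stack=[E - ( T / F] ptr=6 lookahead=) remaining=[) * id - id / id / num / num $]
Step 13: reduce T->T / F. Stack=[E - ( T] ptr=6 lookahead=) remaining=[) * id - id / id / num / num $]
Step 14: reduce E->T. Stack=[E - ( E] ptr=6 lookahead=) remaining=[) * id - id / id / num / num $]
Step 15: shift ). Stack=[E - ( E )] ptr=7 lookahead=* remaining=[* id - id / id / num / num $]
Step 16: reduce F->( E ). Stack=[E - F] ptr=7 lookahead=* remaining=[* id - id / id / num / num $]
Step 17: reduce T->F. Stack=[E - T] ptr=7 lookahead=* remaining=[* id - id / id / num / num $]
Step 18: shift *. Stack=[E - T *] ptr=8 lookahead=id remaining=[id - id / id / num / num $]
Step 19: shift id. Stack=[E - T * id] ptr=9 lookahead=- remaining=[- id / id / num / num $]
Step 20: reduce F->id. Stack=[E - T * F] ptr=9 lookahead=- remaining=[- id / id / num / num $]
Step 21: reduce T->T * F. Stack=[E - T] ptr=9 lookahead=- remaining=[- id / id / num / num $]
Step 22: reduce E->E - T. Stack=[E] ptr=9 lookahead=- remaining=[- id / id / num / num $]
Step 23: shift -. Stack=[E -] ptr=10 lookahead=id remaining=[id / id / num / num $]
Step 24: shift id. Stack=[E - id] ptr=11 lookahead=/ remaining=[/ id / num / num $]
Step 25: reduce F->id. Stack=[E - F] ptr=11 lookahead=/ remaining=[/ id / num / num $]
Step 26: reduce T->F. Stack=[E - T] ptr=11 lookahead=/ remaining=[/ id / num / num $]
Step 27: shift /. Stack=[E - T /] ptr=12 lookahead=id remaining=[id / num / num $]
Step 28: shift id. Stack=[E - T / id] ptr=13 lookahead=/ remaining=[/ num / num $]
Step 29: reduce F->id. Stack=[E - T / F] ptr=13 lookahead=/ remaining=[/ num / num $]
Step 30: reduce T->T / F. Stack=[E - T] ptr=13 lookahead=/ remaining=[/ num / num $]
Step 31: shift /. Stack=[E - T /] ptr=14 lookahead=num remaining=[num / num $]
Step 32: shift num. Stack=[E - T / num] ptr=15 lookahead=/ remaining=[/ num $]
Step 33: reduce F->num. Stack=[E - T / F] ptr=15 lookahead=/ remaining=[/ num $]
Step 34: reduce T->T / F. Stack=[E - T] ptr=15 lookahead=/ remaining=[/ num $]
Step 35: shift /. Stack=[E - T /] ptr=16 lookahead=num remaining=[num $]
Step 36: shift num. Stack=[E - T / num] ptr=17 lookahead=$ remaining=[$]
Step 37: reduce F->num. Stack=[E - T / F] ptr=17 lookahead=$ remaining=[$]
Step 38: reduce T->T / F. Stack=[E - T] ptr=17 lookahead=$ remaining=[$]
Step 39: reduce E->E - T. Stack=[E] ptr=17 lookahead=$ remaining=[$]
Step 40: accept. Stack=[E] ptr=17 lookahead=$ remaining=[$]

Answer: 40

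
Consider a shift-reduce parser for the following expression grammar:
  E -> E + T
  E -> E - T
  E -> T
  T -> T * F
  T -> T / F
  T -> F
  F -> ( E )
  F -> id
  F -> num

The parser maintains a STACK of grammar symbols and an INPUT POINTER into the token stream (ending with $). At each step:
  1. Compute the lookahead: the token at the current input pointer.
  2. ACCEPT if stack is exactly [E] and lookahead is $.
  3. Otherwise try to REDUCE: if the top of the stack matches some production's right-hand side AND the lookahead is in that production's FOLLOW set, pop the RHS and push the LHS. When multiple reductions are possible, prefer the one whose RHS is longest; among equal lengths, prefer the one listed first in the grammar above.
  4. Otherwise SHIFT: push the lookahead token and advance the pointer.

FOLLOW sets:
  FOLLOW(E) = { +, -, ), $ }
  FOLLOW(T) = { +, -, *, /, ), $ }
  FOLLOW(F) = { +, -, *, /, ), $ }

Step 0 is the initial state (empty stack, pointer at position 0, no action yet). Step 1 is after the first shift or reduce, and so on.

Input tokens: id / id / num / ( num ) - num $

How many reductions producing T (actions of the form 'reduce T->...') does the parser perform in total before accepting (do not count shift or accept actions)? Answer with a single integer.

Answer: 6

Derivation:
Step 1: shift id. Stack=[id] ptr=1 lookahead=/ remaining=[/ id / num / ( num ) - num $]
Step 2: reduce F->id. Stack=[F] ptr=1 lookahead=/ remaining=[/ id / num / ( num ) - num $]
Step 3: reduce T->F. Stack=[T] ptr=1 lookahead=/ remaining=[/ id / num / ( num ) - num $]
Step 4: shift /. Stack=[T /] ptr=2 lookahead=id remaining=[id / num / ( num ) - num $]
Step 5: shift id. Stack=[T / id] ptr=3 lookahead=/ remaining=[/ num / ( num ) - num $]
Step 6: reduce F->id. Stack=[T / F] ptr=3 lookahead=/ remaining=[/ num / ( num ) - num $]
Step 7: reduce T->T / F. Stack=[T] ptr=3 lookahead=/ remaining=[/ num / ( num ) - num $]
Step 8: shift /. Stack=[T /] ptr=4 lookahead=num remaining=[num / ( num ) - num $]
Step 9: shift num. Stack=[T / num] ptr=5 lookahead=/ remaining=[/ ( num ) - num $]
Step 10: reduce F->num. Stack=[T / F] ptr=5 lookahead=/ remaining=[/ ( num ) - num $]
Step 11: reduce T->T / F. Stack=[T] ptr=5 lookahead=/ remaining=[/ ( num ) - num $]
Step 12: shift /. Stack=[T /] ptr=6 lookahead=( remaining=[( num ) - num $]
Step 13: shift (. Stack=[T / (] ptr=7 lookahead=num remaining=[num ) - num $]
Step 14: shift num. Stack=[T / ( num] ptr=8 lookahead=) remaining=[) - num $]
Step 15: reduce F->num. Stack=[T / ( F] ptr=8 lookahead=) remaining=[) - num $]
Step 16: reduce T->F. Stack=[T / ( T] ptr=8 lookahead=) remaining=[) - num $]
Step 17: reduce E->T. Stack=[T / ( E] ptr=8 lookahead=) remaining=[) - num $]
Step 18: shift ). Stack=[T / ( E )] ptr=9 lookahead=- remaining=[- num $]
Step 19: reduce F->( E ). Stack=[T / F] ptr=9 lookahead=- remaining=[- num $]
Step 20: reduce T->T / F. Stack=[T] ptr=9 lookahead=- remaining=[- num $]
Step 21: reduce E->T. Stack=[E] ptr=9 lookahead=- remaining=[- num $]
Step 22: shift -. Stack=[E -] ptr=10 lookahead=num remaining=[num $]
Step 23: shift num. Stack=[E - num] ptr=11 lookahead=$ remaining=[$]
Step 24: reduce F->num. Stack=[E - F] ptr=11 lookahead=$ remaining=[$]
Step 25: reduce T->F. Stack=[E - T] ptr=11 lookahead=$ remaining=[$]
Step 26: reduce E->E - T. Stack=[E] ptr=11 lookahead=$ remaining=[$]
Step 27: accept. Stack=[E] ptr=11 lookahead=$ remaining=[$]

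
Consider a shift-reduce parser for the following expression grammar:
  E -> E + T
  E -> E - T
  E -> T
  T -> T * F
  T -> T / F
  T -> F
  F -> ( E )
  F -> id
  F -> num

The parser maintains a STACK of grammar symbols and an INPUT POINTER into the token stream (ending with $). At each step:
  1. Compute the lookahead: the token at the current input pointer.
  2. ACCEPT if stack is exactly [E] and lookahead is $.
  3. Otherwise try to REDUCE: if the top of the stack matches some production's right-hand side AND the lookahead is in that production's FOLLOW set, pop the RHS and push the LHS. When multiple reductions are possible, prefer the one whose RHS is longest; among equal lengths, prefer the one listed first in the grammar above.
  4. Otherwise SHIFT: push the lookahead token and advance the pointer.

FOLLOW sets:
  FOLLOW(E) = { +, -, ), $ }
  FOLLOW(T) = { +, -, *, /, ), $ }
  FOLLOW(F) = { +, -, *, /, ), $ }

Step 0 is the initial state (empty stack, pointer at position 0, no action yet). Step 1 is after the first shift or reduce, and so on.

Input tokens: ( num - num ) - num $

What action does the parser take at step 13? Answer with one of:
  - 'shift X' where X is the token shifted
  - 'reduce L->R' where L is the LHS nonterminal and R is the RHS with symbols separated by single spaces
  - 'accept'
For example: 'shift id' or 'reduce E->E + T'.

Step 1: shift (. Stack=[(] ptr=1 lookahead=num remaining=[num - num ) - num $]
Step 2: shift num. Stack=[( num] ptr=2 lookahead=- remaining=[- num ) - num $]
Step 3: reduce F->num. Stack=[( F] ptr=2 lookahead=- remaining=[- num ) - num $]
Step 4: reduce T->F. Stack=[( T] ptr=2 lookahead=- remaining=[- num ) - num $]
Step 5: reduce E->T. Stack=[( E] ptr=2 lookahead=- remaining=[- num ) - num $]
Step 6: shift -. Stack=[( E -] ptr=3 lookahead=num remaining=[num ) - num $]
Step 7: shift num. Stack=[( E - num] ptr=4 lookahead=) remaining=[) - num $]
Step 8: reduce F->num. Stack=[( E - F] ptr=4 lookahead=) remaining=[) - num $]
Step 9: reduce T->F. Stack=[( E - T] ptr=4 lookahead=) remaining=[) - num $]
Step 10: reduce E->E - T. Stack=[( E] ptr=4 lookahead=) remaining=[) - num $]
Step 11: shift ). Stack=[( E )] ptr=5 lookahead=- remaining=[- num $]
Step 12: reduce F->( E ). Stack=[F] ptr=5 lookahead=- remaining=[- num $]
Step 13: reduce T->F. Stack=[T] ptr=5 lookahead=- remaining=[- num $]

Answer: reduce T->F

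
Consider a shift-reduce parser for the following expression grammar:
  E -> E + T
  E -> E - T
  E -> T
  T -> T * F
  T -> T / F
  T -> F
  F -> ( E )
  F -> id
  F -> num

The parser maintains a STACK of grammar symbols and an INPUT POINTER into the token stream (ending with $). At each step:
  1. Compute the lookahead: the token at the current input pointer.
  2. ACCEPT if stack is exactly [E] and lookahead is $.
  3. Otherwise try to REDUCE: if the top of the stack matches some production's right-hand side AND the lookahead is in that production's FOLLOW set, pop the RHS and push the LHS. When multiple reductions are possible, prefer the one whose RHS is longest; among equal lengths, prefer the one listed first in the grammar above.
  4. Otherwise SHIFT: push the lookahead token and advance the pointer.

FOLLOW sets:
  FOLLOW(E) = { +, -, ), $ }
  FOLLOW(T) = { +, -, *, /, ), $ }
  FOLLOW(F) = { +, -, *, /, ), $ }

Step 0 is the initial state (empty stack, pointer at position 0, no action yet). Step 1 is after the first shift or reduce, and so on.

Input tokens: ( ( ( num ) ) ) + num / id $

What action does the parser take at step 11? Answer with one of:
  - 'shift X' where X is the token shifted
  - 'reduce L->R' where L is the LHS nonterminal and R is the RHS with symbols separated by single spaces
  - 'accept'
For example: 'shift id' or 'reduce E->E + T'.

Step 1: shift (. Stack=[(] ptr=1 lookahead=( remaining=[( ( num ) ) ) + num / id $]
Step 2: shift (. Stack=[( (] ptr=2 lookahead=( remaining=[( num ) ) ) + num / id $]
Step 3: shift (. Stack=[( ( (] ptr=3 lookahead=num remaining=[num ) ) ) + num / id $]
Step 4: shift num. Stack=[( ( ( num] ptr=4 lookahead=) remaining=[) ) ) + num / id $]
Step 5: reduce F->num. Stack=[( ( ( F] ptr=4 lookahead=) remaining=[) ) ) + num / id $]
Step 6: reduce T->F. Stack=[( ( ( T] ptr=4 lookahead=) remaining=[) ) ) + num / id $]
Step 7: reduce E->T. Stack=[( ( ( E] ptr=4 lookahead=) remaining=[) ) ) + num / id $]
Step 8: shift ). Stack=[( ( ( E )] ptr=5 lookahead=) remaining=[) ) + num / id $]
Step 9: reduce F->( E ). Stack=[( ( F] ptr=5 lookahead=) remaining=[) ) + num / id $]
Step 10: reduce T->F. Stack=[( ( T] ptr=5 lookahead=) remaining=[) ) + num / id $]
Step 11: reduce E->T. Stack=[( ( E] ptr=5 lookahead=) remaining=[) ) + num / id $]

Answer: reduce E->T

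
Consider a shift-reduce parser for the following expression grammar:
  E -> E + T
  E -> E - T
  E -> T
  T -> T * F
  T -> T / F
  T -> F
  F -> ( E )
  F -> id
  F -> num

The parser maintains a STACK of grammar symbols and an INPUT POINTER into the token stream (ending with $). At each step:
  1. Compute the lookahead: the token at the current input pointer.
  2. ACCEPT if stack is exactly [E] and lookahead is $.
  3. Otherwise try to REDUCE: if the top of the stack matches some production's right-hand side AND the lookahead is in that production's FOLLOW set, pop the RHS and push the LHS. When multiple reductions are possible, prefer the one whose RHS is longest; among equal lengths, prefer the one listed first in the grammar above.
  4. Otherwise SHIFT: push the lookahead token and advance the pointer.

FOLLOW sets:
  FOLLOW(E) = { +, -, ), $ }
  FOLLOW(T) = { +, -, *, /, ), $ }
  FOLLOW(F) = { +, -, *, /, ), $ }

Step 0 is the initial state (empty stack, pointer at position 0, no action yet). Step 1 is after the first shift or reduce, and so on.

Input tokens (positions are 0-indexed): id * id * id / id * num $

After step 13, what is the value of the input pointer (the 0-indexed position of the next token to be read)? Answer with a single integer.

Step 1: shift id. Stack=[id] ptr=1 lookahead=* remaining=[* id * id / id * num $]
Step 2: reduce F->id. Stack=[F] ptr=1 lookahead=* remaining=[* id * id / id * num $]
Step 3: reduce T->F. Stack=[T] ptr=1 lookahead=* remaining=[* id * id / id * num $]
Step 4: shift *. Stack=[T *] ptr=2 lookahead=id remaining=[id * id / id * num $]
Step 5: shift id. Stack=[T * id] ptr=3 lookahead=* remaining=[* id / id * num $]
Step 6: reduce F->id. Stack=[T * F] ptr=3 lookahead=* remaining=[* id / id * num $]
Step 7: reduce T->T * F. Stack=[T] ptr=3 lookahead=* remaining=[* id / id * num $]
Step 8: shift *. Stack=[T *] ptr=4 lookahead=id remaining=[id / id * num $]
Step 9: shift id. Stack=[T * id] ptr=5 lookahead=/ remaining=[/ id * num $]
Step 10: reduce F->id. Stack=[T * F] ptr=5 lookahead=/ remaining=[/ id * num $]
Step 11: reduce T->T * F. Stack=[T] ptr=5 lookahead=/ remaining=[/ id * num $]
Step 12: shift /. Stack=[T /] ptr=6 lookahead=id remaining=[id * num $]
Step 13: shift id. Stack=[T / id] ptr=7 lookahead=* remaining=[* num $]

Answer: 7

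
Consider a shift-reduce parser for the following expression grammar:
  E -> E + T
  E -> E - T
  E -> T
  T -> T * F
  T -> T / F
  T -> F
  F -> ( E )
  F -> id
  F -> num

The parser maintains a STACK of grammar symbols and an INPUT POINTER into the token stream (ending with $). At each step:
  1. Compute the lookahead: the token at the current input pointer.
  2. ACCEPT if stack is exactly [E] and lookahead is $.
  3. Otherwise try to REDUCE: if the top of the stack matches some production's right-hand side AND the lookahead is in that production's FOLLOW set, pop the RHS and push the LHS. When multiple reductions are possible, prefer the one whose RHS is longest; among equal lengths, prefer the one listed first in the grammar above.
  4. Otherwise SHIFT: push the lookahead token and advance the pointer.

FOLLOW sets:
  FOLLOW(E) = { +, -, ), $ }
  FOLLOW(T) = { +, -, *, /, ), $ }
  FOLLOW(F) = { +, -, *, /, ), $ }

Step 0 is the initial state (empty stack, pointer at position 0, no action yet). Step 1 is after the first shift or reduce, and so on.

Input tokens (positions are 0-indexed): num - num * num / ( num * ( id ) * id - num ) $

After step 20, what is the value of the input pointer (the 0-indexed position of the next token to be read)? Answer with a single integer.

Step 1: shift num. Stack=[num] ptr=1 lookahead=- remaining=[- num * num / ( num * ( id ) * id - num ) $]
Step 2: reduce F->num. Stack=[F] ptr=1 lookahead=- remaining=[- num * num / ( num * ( id ) * id - num ) $]
Step 3: reduce T->F. Stack=[T] ptr=1 lookahead=- remaining=[- num * num / ( num * ( id ) * id - num ) $]
Step 4: reduce E->T. Stack=[E] ptr=1 lookahead=- remaining=[- num * num / ( num * ( id ) * id - num ) $]
Step 5: shift -. Stack=[E -] ptr=2 lookahead=num remaining=[num * num / ( num * ( id ) * id - num ) $]
Step 6: shift num. Stack=[E - num] ptr=3 lookahead=* remaining=[* num / ( num * ( id ) * id - num ) $]
Step 7: reduce F->num. Stack=[E - F] ptr=3 lookahead=* remaining=[* num / ( num * ( id ) * id - num ) $]
Step 8: reduce T->F. Stack=[E - T] ptr=3 lookahead=* remaining=[* num / ( num * ( id ) * id - num ) $]
Step 9: shift *. Stack=[E - T *] ptr=4 lookahead=num remaining=[num / ( num * ( id ) * id - num ) $]
Step 10: shift num. Stack=[E - T * num] ptr=5 lookahead=/ remaining=[/ ( num * ( id ) * id - num ) $]
Step 11: reduce F->num. Stack=[E - T * F] ptr=5 lookahead=/ remaining=[/ ( num * ( id ) * id - num ) $]
Step 12: reduce T->T * F. Stack=[E - T] ptr=5 lookahead=/ remaining=[/ ( num * ( id ) * id - num ) $]
Step 13: shift /. Stack=[E - T /] ptr=6 lookahead=( remaining=[( num * ( id ) * id - num ) $]
Step 14: shift (. Stack=[E - T / (] ptr=7 lookahead=num remaining=[num * ( id ) * id - num ) $]
Step 15: shift num. Stack=[E - T / ( num] ptr=8 lookahead=* remaining=[* ( id ) * id - num ) $]
Step 16: reduce F->num. Stack=[E - T / ( F] ptr=8 lookahead=* remaining=[* ( id ) * id - num ) $]
Step 17: reduce T->F. Stack=[E - T / ( T] ptr=8 lookahead=* remaining=[* ( id ) * id - num ) $]
Step 18: shift *. Stack=[E - T / ( T *] ptr=9 lookahead=( remaining=[( id ) * id - num ) $]
Step 19: shift (. Stack=[E - T / ( T * (] ptr=10 lookahead=id remaining=[id ) * id - num ) $]
Step 20: shift id. Stack=[E - T / ( T * ( id] ptr=11 lookahead=) remaining=[) * id - num ) $]

Answer: 11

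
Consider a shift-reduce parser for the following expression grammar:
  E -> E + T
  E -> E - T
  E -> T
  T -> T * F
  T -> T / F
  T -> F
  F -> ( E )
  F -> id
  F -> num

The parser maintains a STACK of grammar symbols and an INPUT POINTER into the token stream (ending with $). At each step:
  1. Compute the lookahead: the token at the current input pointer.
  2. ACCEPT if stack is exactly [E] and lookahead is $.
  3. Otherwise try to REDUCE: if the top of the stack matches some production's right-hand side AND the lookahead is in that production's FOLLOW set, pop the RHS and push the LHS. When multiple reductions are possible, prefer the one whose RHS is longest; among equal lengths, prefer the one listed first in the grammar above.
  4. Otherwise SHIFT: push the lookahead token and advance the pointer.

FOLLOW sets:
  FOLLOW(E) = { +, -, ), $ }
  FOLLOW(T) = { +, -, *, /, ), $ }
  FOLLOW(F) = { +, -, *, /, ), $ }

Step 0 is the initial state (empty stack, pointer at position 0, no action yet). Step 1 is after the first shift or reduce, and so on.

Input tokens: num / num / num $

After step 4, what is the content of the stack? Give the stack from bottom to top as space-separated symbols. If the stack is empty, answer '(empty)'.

Answer: T /

Derivation:
Step 1: shift num. Stack=[num] ptr=1 lookahead=/ remaining=[/ num / num $]
Step 2: reduce F->num. Stack=[F] ptr=1 lookahead=/ remaining=[/ num / num $]
Step 3: reduce T->F. Stack=[T] ptr=1 lookahead=/ remaining=[/ num / num $]
Step 4: shift /. Stack=[T /] ptr=2 lookahead=num remaining=[num / num $]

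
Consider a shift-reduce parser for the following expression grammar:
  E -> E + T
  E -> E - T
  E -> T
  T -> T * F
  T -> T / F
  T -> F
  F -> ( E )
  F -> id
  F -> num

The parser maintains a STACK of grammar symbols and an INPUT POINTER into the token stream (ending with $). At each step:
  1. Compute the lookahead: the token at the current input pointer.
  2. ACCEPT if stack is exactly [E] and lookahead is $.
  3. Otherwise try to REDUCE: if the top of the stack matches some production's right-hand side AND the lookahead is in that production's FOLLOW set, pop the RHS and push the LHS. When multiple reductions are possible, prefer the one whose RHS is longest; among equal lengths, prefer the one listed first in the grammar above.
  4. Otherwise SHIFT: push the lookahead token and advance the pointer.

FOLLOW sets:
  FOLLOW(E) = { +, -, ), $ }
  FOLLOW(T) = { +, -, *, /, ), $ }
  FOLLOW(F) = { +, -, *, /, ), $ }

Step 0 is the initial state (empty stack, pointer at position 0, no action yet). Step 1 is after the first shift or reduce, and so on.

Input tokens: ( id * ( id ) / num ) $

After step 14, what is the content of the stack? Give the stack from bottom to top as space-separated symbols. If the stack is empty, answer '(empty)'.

Answer: ( T /

Derivation:
Step 1: shift (. Stack=[(] ptr=1 lookahead=id remaining=[id * ( id ) / num ) $]
Step 2: shift id. Stack=[( id] ptr=2 lookahead=* remaining=[* ( id ) / num ) $]
Step 3: reduce F->id. Stack=[( F] ptr=2 lookahead=* remaining=[* ( id ) / num ) $]
Step 4: reduce T->F. Stack=[( T] ptr=2 lookahead=* remaining=[* ( id ) / num ) $]
Step 5: shift *. Stack=[( T *] ptr=3 lookahead=( remaining=[( id ) / num ) $]
Step 6: shift (. Stack=[( T * (] ptr=4 lookahead=id remaining=[id ) / num ) $]
Step 7: shift id. Stack=[( T * ( id] ptr=5 lookahead=) remaining=[) / num ) $]
Step 8: reduce F->id. Stack=[( T * ( F] ptr=5 lookahead=) remaining=[) / num ) $]
Step 9: reduce T->F. Stack=[( T * ( T] ptr=5 lookahead=) remaining=[) / num ) $]
Step 10: reduce E->T. Stack=[( T * ( E] ptr=5 lookahead=) remaining=[) / num ) $]
Step 11: shift ). Stack=[( T * ( E )] ptr=6 lookahead=/ remaining=[/ num ) $]
Step 12: reduce F->( E ). Stack=[( T * F] ptr=6 lookahead=/ remaining=[/ num ) $]
Step 13: reduce T->T * F. Stack=[( T] ptr=6 lookahead=/ remaining=[/ num ) $]
Step 14: shift /. Stack=[( T /] ptr=7 lookahead=num remaining=[num ) $]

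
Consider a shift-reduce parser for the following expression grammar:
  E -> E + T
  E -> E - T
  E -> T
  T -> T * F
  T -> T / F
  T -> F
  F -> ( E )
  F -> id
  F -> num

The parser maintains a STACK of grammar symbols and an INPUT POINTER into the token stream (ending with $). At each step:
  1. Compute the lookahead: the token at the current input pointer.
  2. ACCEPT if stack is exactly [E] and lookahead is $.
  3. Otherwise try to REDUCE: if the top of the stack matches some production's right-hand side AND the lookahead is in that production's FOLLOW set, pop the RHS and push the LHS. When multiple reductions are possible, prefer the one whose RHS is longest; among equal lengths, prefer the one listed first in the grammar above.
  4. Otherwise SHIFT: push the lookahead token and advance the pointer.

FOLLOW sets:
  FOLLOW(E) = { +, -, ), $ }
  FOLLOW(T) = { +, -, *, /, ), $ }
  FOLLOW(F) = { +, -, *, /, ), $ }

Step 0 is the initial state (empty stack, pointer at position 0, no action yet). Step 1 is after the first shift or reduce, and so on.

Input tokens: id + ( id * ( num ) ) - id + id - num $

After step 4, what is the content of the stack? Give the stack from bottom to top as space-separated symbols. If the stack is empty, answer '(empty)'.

Answer: E

Derivation:
Step 1: shift id. Stack=[id] ptr=1 lookahead=+ remaining=[+ ( id * ( num ) ) - id + id - num $]
Step 2: reduce F->id. Stack=[F] ptr=1 lookahead=+ remaining=[+ ( id * ( num ) ) - id + id - num $]
Step 3: reduce T->F. Stack=[T] ptr=1 lookahead=+ remaining=[+ ( id * ( num ) ) - id + id - num $]
Step 4: reduce E->T. Stack=[E] ptr=1 lookahead=+ remaining=[+ ( id * ( num ) ) - id + id - num $]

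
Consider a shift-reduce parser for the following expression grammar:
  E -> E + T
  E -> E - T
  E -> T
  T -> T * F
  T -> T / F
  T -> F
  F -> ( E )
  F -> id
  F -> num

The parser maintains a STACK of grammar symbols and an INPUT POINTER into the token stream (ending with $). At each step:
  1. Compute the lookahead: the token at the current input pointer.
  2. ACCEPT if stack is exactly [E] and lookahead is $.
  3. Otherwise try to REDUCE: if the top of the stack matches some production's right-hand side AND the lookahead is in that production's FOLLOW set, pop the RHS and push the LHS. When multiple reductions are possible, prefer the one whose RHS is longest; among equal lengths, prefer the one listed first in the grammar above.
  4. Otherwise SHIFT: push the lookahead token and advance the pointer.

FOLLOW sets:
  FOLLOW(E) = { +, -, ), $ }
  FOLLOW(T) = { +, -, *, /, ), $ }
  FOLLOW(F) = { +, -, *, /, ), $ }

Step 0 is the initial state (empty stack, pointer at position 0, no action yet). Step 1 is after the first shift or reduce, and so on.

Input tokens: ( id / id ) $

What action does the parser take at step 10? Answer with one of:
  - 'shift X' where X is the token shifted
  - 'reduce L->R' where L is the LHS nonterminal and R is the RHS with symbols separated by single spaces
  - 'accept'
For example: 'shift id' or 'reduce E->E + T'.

Answer: shift )

Derivation:
Step 1: shift (. Stack=[(] ptr=1 lookahead=id remaining=[id / id ) $]
Step 2: shift id. Stack=[( id] ptr=2 lookahead=/ remaining=[/ id ) $]
Step 3: reduce F->id. Stack=[( F] ptr=2 lookahead=/ remaining=[/ id ) $]
Step 4: reduce T->F. Stack=[( T] ptr=2 lookahead=/ remaining=[/ id ) $]
Step 5: shift /. Stack=[( T /] ptr=3 lookahead=id remaining=[id ) $]
Step 6: shift id. Stack=[( T / id] ptr=4 lookahead=) remaining=[) $]
Step 7: reduce F->id. Stack=[( T / F] ptr=4 lookahead=) remaining=[) $]
Step 8: reduce T->T / F. Stack=[( T] ptr=4 lookahead=) remaining=[) $]
Step 9: reduce E->T. Stack=[( E] ptr=4 lookahead=) remaining=[) $]
Step 10: shift ). Stack=[( E )] ptr=5 lookahead=$ remaining=[$]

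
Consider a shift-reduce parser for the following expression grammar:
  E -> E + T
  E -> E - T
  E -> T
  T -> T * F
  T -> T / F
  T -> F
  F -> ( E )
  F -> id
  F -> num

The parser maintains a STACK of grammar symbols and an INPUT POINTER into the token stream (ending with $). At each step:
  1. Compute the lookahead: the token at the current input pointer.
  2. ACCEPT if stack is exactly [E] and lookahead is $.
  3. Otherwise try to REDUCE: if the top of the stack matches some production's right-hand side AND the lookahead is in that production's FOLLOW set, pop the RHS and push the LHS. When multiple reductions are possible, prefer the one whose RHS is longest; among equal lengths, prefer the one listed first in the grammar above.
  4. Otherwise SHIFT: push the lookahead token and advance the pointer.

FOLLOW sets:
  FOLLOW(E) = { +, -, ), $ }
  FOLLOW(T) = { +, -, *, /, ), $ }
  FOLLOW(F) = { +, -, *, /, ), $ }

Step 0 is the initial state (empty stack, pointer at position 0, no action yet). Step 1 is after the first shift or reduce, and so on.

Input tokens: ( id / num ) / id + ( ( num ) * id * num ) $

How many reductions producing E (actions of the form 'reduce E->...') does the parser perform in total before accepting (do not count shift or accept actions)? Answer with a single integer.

Step 1: shift (. Stack=[(] ptr=1 lookahead=id remaining=[id / num ) / id + ( ( num ) * id * num ) $]
Step 2: shift id. Stack=[( id] ptr=2 lookahead=/ remaining=[/ num ) / id + ( ( num ) * id * num ) $]
Step 3: reduce F->id. Stack=[( F] ptr=2 lookahead=/ remaining=[/ num ) / id + ( ( num ) * id * num ) $]
Step 4: reduce T->F. Stack=[( T] ptr=2 lookahead=/ remaining=[/ num ) / id + ( ( num ) * id * num ) $]
Step 5: shift /. Stack=[( T /] ptr=3 lookahead=num remaining=[num ) / id + ( ( num ) * id * num ) $]
Step 6: shift num. Stack=[( T / num] ptr=4 lookahead=) remaining=[) / id + ( ( num ) * id * num ) $]
Step 7: reduce F->num. Stack=[( T / F] ptr=4 lookahead=) remaining=[) / id + ( ( num ) * id * num ) $]
Step 8: reduce T->T / F. Stack=[( T] ptr=4 lookahead=) remaining=[) / id + ( ( num ) * id * num ) $]
Step 9: reduce E->T. Stack=[( E] ptr=4 lookahead=) remaining=[) / id + ( ( num ) * id * num ) $]
Step 10: shift ). Stack=[( E )] ptr=5 lookahead=/ remaining=[/ id + ( ( num ) * id * num ) $]
Step 11: reduce F->( E ). Stack=[F] ptr=5 lookahead=/ remaining=[/ id + ( ( num ) * id * num ) $]
Step 12: reduce T->F. Stack=[T] ptr=5 lookahead=/ remaining=[/ id + ( ( num ) * id * num ) $]
Step 13: shift /. Stack=[T /] ptr=6 lookahead=id remaining=[id + ( ( num ) * id * num ) $]
Step 14: shift id. Stack=[T / id] ptr=7 lookahead=+ remaining=[+ ( ( num ) * id * num ) $]
Step 15: reduce F->id. Stack=[T / F] ptr=7 lookahead=+ remaining=[+ ( ( num ) * id * num ) $]
Step 16: reduce T->T / F. Stack=[T] ptr=7 lookahead=+ remaining=[+ ( ( num ) * id * num ) $]
Step 17: reduce E->T. Stack=[E] ptr=7 lookahead=+ remaining=[+ ( ( num ) * id * num ) $]
Step 18: shift +. Stack=[E +] ptr=8 lookahead=( remaining=[( ( num ) * id * num ) $]
Step 19: shift (. Stack=[E + (] ptr=9 lookahead=( remaining=[( num ) * id * num ) $]
Step 20: shift (. Stack=[E + ( (] ptr=10 lookahead=num remaining=[num ) * id * num ) $]
Step 21: shift num. Stack=[E + ( ( num] ptr=11 lookahead=) remaining=[) * id * num ) $]
Step 22: reduce F->num. Stack=[E + ( ( F] ptr=11 lookahead=) remaining=[) * id * num ) $]
Step 23: reduce T->F. Stack=[E + ( ( T] ptr=11 lookahead=) remaining=[) * id * num ) $]
Step 24: reduce E->T. Stack=[E + ( ( E] ptr=11 lookahead=) remaining=[) * id * num ) $]
Step 25: shift ). Stack=[E + ( ( E )] ptr=12 lookahead=* remaining=[* id * num ) $]
Step 26: reduce F->( E ). Stack=[E + ( F] ptr=12 lookahead=* remaining=[* id * num ) $]
Step 27: reduce T->F. Stack=[E + ( T] ptr=12 lookahead=* remaining=[* id * num ) $]
Step 28: shift *. Stack=[E + ( T *] ptr=13 lookahead=id remaining=[id * num ) $]
Step 29: shift id. Stack=[E + ( T * id] ptr=14 lookahead=* remaining=[* num ) $]
Step 30: reduce F->id. Stack=[E + ( T * F] ptr=14 lookahead=* remaining=[* num ) $]
Step 31: reduce T->T * F. Stack=[E + ( T] ptr=14 lookahead=* remaining=[* num ) $]
Step 32: shift *. Stack=[E + ( T *] ptr=15 lookahead=num remaining=[num ) $]
Step 33: shift num. Stack=[E + ( T * num] ptr=16 lookahead=) remaining=[) $]
Step 34: reduce F->num. Stack=[E + ( T * F] ptr=16 lookahead=) remaining=[) $]
Step 35: reduce T->T * F. Stack=[E + ( T] ptr=16 lookahead=) remaining=[) $]
Step 36: reduce E->T. Stack=[E + ( E] ptr=16 lookahead=) remaining=[) $]
Step 37: shift ). Stack=[E + ( E )] ptr=17 lookahead=$ remaining=[$]
Step 38: reduce F->( E ). Stack=[E + F] ptr=17 lookahead=$ remaining=[$]
Step 39: reduce T->F. Stack=[E + T] ptr=17 lookahead=$ remaining=[$]
Step 40: reduce E->E + T. Stack=[E] ptr=17 lookahead=$ remaining=[$]
Step 41: accept. Stack=[E] ptr=17 lookahead=$ remaining=[$]

Answer: 5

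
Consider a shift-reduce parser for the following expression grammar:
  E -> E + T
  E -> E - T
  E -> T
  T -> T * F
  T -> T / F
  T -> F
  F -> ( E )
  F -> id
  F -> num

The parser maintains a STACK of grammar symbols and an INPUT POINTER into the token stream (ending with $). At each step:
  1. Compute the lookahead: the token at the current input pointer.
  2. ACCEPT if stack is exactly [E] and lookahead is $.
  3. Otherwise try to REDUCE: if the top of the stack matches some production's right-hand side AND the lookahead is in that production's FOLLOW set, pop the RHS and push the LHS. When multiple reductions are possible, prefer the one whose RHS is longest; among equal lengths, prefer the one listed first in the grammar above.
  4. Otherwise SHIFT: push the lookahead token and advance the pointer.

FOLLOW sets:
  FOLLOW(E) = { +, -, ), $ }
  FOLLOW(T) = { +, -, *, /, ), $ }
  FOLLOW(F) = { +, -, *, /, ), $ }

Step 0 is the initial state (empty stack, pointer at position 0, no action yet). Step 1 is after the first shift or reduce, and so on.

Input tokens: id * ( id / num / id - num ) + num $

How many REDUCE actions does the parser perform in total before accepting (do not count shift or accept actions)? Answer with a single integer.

Answer: 18

Derivation:
Step 1: shift id. Stack=[id] ptr=1 lookahead=* remaining=[* ( id / num / id - num ) + num $]
Step 2: reduce F->id. Stack=[F] ptr=1 lookahead=* remaining=[* ( id / num / id - num ) + num $]
Step 3: reduce T->F. Stack=[T] ptr=1 lookahead=* remaining=[* ( id / num / id - num ) + num $]
Step 4: shift *. Stack=[T *] ptr=2 lookahead=( remaining=[( id / num / id - num ) + num $]
Step 5: shift (. Stack=[T * (] ptr=3 lookahead=id remaining=[id / num / id - num ) + num $]
Step 6: shift id. Stack=[T * ( id] ptr=4 lookahead=/ remaining=[/ num / id - num ) + num $]
Step 7: reduce F->id. Stack=[T * ( F] ptr=4 lookahead=/ remaining=[/ num / id - num ) + num $]
Step 8: reduce T->F. Stack=[T * ( T] ptr=4 lookahead=/ remaining=[/ num / id - num ) + num $]
Step 9: shift /. Stack=[T * ( T /] ptr=5 lookahead=num remaining=[num / id - num ) + num $]
Step 10: shift num. Stack=[T * ( T / num] ptr=6 lookahead=/ remaining=[/ id - num ) + num $]
Step 11: reduce F->num. Stack=[T * ( T / F] ptr=6 lookahead=/ remaining=[/ id - num ) + num $]
Step 12: reduce T->T / F. Stack=[T * ( T] ptr=6 lookahead=/ remaining=[/ id - num ) + num $]
Step 13: shift /. Stack=[T * ( T /] ptr=7 lookahead=id remaining=[id - num ) + num $]
Step 14: shift id. Stack=[T * ( T / id] ptr=8 lookahead=- remaining=[- num ) + num $]
Step 15: reduce F->id. Stack=[T * ( T / F] ptr=8 lookahead=- remaining=[- num ) + num $]
Step 16: reduce T->T / F. Stack=[T * ( T] ptr=8 lookahead=- remaining=[- num ) + num $]
Step 17: reduce E->T. Stack=[T * ( E] ptr=8 lookahead=- remaining=[- num ) + num $]
Step 18: shift -. Stack=[T * ( E -] ptr=9 lookahead=num remaining=[num ) + num $]
Step 19: shift num. Stack=[T * ( E - num] ptr=10 lookahead=) remaining=[) + num $]
Step 20: reduce F->num. Stack=[T * ( E - F] ptr=10 lookahead=) remaining=[) + num $]
Step 21: reduce T->F. Stack=[T * ( E - T] ptr=10 lookahead=) remaining=[) + num $]
Step 22: reduce E->E - T. Stack=[T * ( E] ptr=10 lookahead=) remaining=[) + num $]
Step 23: shift ). Stack=[T * ( E )] ptr=11 lookahead=+ remaining=[+ num $]
Step 24: reduce F->( E ). Stack=[T * F] ptr=11 lookahead=+ remaining=[+ num $]
Step 25: reduce T->T * F. Stack=[T] ptr=11 lookahead=+ remaining=[+ num $]
Step 26: reduce E->T. Stack=[E] ptr=11 lookahead=+ remaining=[+ num $]
Step 27: shift +. Stack=[E +] ptr=12 lookahead=num remaining=[num $]
Step 28: shift num. Stack=[E + num] ptr=13 lookahead=$ remaining=[$]
Step 29: reduce F->num. Stack=[E + F] ptr=13 lookahead=$ remaining=[$]
Step 30: reduce T->F. Stack=[E + T] ptr=13 lookahead=$ remaining=[$]
Step 31: reduce E->E + T. Stack=[E] ptr=13 lookahead=$ remaining=[$]
Step 32: accept. Stack=[E] ptr=13 lookahead=$ remaining=[$]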